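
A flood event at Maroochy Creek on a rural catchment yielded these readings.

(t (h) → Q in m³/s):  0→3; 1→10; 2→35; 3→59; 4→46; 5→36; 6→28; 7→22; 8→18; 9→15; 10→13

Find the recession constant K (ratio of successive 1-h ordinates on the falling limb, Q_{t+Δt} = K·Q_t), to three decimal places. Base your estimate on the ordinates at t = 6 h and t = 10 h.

K ≈ 0.825

Using the recession-limb readings at t = 6 h and t = 10 h: Q falls from 28 to 13 m³/s over 4 intervals.
K = (Q₂/Q₁)^(1/4) = (13/28)^(1/4) = 0.825.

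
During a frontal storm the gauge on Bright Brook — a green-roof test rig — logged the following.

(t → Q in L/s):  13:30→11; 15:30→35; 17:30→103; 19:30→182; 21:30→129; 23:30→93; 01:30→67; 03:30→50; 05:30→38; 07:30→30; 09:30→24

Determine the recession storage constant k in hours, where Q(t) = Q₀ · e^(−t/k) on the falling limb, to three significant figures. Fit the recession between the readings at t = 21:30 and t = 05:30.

On the falling limb, Q drops from 129 to 38 L/s between t = 21:30 and t = 05:30 (Δt = 8 h).
k = −Δt / ln(Q₂/Q₁) = −8 / ln(38/129) = 6.55 h.

k ≈ 6.55 h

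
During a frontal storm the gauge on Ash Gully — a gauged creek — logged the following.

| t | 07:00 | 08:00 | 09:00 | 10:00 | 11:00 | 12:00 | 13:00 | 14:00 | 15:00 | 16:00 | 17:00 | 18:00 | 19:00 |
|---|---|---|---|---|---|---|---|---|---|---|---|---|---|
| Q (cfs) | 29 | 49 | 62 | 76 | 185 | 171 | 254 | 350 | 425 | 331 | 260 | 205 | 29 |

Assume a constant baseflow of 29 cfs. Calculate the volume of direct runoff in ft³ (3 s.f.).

Direct-runoff ordinates (Q − Q_b): 0.0, 20.0, 33.0, 47.0, 156.0, 142.0, 225.0, 321.0, 396.0, 302.0, 231.0, 176.0, 0.0 cfs.
ΣQ_DR = 2049 cfs.
With Δt = 1 h = 3600 s, V = ΣQ_DR · Δt = 2049 × 3600 = 7.38 × 10^6 ft³.

V ≈ 7.38 × 10^6 ft³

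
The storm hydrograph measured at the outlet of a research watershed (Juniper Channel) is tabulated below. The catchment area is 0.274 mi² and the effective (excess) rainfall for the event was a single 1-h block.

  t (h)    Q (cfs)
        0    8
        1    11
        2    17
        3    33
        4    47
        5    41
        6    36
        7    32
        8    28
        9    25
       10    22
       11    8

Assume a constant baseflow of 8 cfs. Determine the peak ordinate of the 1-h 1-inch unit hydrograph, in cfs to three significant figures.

U_p ≈ 32.5 cfs

Direct runoff: 0.0, 3.0, 9.0, 25.0, 39.0, 33.0, 28.0, 24.0, 20.0, 17.0, 14.0, 0.0 cfs; ΣQ_DR = 212.0 cfs, peak = 39.0 cfs.
Runoff depth d = ΣQ_DR·Δt / A = 212.0 × 3600 / (0.274 mi²) = 1.199 in.
The 1-inch UH is the DRH scaled by (1 in)/d, so U_p = 39.0 × 1/1.199 = 32.5 cfs.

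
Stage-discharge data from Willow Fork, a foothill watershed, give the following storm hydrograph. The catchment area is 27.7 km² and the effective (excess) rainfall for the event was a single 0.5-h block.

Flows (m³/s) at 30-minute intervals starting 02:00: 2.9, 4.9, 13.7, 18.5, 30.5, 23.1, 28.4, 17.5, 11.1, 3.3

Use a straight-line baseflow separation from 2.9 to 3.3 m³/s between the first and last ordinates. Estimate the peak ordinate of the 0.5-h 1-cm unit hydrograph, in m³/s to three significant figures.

Direct runoff: 0.00, 1.96, 10.71, 15.47, 27.42, 19.98, 25.23, 14.29, 7.84, 0.00 m³/s; ΣQ_DR = 122.9 m³/s, peak = 27.42 m³/s.
Runoff depth d = ΣQ_DR·Δt / A = 122.9 × 1800 / (27.7 km²) = 7.986 mm.
The 1-cm UH is the DRH scaled by (10 mm)/d, so U_p = 27.42 × 10/7.986 = 34.3 m³/s.

U_p ≈ 34.3 m³/s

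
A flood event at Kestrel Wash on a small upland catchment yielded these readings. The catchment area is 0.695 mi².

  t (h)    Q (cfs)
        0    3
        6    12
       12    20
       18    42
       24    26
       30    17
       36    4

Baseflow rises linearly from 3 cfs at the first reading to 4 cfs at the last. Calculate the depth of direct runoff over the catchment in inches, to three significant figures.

d ≈ 1.33 in

Direct runoff: 0.00, 8.83, 16.67, 38.50, 22.33, 13.17, 0.00 cfs; ΣQ_DR = 99.50 cfs.
V = ΣQ_DR · Δt = 99.50 × 21600 s = 2.149 × 10^6 ft³.
Over A = 0.695 mi², depth = V / A = 1.33 in.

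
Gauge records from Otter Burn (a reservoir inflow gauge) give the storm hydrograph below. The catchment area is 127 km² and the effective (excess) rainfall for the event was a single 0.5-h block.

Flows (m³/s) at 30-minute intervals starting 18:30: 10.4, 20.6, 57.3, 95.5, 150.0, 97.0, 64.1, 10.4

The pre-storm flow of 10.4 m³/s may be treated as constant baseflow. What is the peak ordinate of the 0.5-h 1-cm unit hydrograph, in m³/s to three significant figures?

U_p ≈ 233 m³/s

Direct runoff: 0.0, 10.2, 46.9, 85.1, 139.6, 86.6, 53.7, 0.0 m³/s; ΣQ_DR = 422.1 m³/s, peak = 139.6 m³/s.
Runoff depth d = ΣQ_DR·Δt / A = 422.1 × 1800 / (127 km²) = 5.983 mm.
The 1-cm UH is the DRH scaled by (10 mm)/d, so U_p = 139.6 × 10/5.983 = 233 m³/s.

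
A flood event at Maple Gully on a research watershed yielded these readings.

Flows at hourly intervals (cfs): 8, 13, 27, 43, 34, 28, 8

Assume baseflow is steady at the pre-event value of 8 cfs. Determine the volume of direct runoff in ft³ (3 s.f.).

Direct-runoff ordinates (Q − Q_b): 0.0, 5.0, 19.0, 35.0, 26.0, 20.0, 0.0 cfs.
ΣQ_DR = 105.0 cfs.
With Δt = 1 h = 3600 s, V = ΣQ_DR · Δt = 105.0 × 3600 = 3.78 × 10^5 ft³.

V ≈ 3.78 × 10^5 ft³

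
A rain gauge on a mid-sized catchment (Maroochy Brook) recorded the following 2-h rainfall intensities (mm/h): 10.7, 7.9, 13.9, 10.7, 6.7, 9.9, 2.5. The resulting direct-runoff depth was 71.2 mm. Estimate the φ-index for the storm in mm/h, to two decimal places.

φ ≈ 4.03 mm/h

Only the 6 blocks with intensity above φ contribute runoff: 10.7, 7.9, 13.9, 10.7, 6.7, 9.9 mm/h.
Σ(I−φ)·Δt = d  ⇒  (10.7+7.9+13.9+10.7+6.7+9.9 − 6φ)·2 = 71.2
φ = (59.80 − 71.2/2) / 6 = 4.03 mm/h.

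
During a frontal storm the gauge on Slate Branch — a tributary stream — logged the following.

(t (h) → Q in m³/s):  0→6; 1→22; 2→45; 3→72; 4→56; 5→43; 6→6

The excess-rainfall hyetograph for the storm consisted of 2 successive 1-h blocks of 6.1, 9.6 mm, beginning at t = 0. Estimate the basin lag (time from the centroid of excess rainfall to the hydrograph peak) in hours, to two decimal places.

t_L ≈ 1.89 h

Centroid of excess rainfall: t_c = Σ P_i·t̄_i / ΣP_i = 1.1115 h (block centres at 0.5, 1.5 h).
Hydrograph peak occurs at t = 3 h, so basin lag t_L = 3 − 1.1115 = 1.89 h.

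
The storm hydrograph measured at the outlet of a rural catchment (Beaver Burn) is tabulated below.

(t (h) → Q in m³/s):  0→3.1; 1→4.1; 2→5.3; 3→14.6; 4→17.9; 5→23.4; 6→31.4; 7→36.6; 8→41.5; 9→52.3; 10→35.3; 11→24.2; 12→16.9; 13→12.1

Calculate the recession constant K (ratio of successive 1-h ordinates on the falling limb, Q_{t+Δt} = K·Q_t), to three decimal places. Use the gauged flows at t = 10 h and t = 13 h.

K ≈ 0.700

Using the recession-limb readings at t = 10 h and t = 13 h: Q falls from 35.3 to 12.1 m³/s over 3 intervals.
K = (Q₂/Q₁)^(1/3) = (12.1/35.3)^(1/3) = 0.700.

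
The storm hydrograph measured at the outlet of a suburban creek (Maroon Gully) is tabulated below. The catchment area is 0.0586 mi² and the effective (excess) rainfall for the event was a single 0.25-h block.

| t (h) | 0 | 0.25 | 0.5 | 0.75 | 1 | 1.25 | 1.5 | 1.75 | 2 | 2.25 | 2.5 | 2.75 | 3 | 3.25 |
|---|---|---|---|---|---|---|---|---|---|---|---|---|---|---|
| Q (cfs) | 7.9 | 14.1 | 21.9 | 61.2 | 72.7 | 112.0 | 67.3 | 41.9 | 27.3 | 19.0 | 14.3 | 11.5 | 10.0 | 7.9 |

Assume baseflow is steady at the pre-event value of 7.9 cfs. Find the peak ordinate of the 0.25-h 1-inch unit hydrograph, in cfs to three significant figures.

U_p ≈ 41.6 cfs

Direct runoff: 0.0, 6.2, 14.0, 53.3, 64.8, 104.1, 59.4, 34.0, 19.4, 11.1, 6.4, 3.6, 2.1, 0.0 cfs; ΣQ_DR = 378.4 cfs, peak = 104.1 cfs.
Runoff depth d = ΣQ_DR·Δt / A = 378.4 × 900 / (0.0586 mi²) = 2.502 in.
The 1-inch UH is the DRH scaled by (1 in)/d, so U_p = 104.1 × 1/2.502 = 41.6 cfs.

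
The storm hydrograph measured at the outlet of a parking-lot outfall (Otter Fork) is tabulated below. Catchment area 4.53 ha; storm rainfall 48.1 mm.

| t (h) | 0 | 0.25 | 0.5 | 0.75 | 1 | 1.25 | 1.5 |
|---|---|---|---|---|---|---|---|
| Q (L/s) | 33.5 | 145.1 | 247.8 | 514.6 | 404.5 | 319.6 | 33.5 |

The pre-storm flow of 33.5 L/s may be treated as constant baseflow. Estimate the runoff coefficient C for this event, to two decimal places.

ΣQ_DR = 1464 L/s; V = ΣQ_DR·Δt = 1.318 × 10^6 L.
Runoff depth d = V / A = 29.09 mm.
C = d / P = 29.09 / 48.1 = 0.60.

C ≈ 0.60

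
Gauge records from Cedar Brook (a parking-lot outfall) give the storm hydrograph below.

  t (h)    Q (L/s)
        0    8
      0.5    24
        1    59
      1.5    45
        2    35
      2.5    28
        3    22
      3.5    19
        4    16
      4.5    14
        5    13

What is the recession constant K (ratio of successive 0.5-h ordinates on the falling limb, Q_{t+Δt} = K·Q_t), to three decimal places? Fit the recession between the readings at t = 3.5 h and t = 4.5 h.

Using the recession-limb readings at t = 3.5 h and t = 4.5 h: Q falls from 19 to 14 L/s over 2 intervals.
K = (Q₂/Q₁)^(1/2) = (14/19)^(1/2) = 0.858.

K ≈ 0.858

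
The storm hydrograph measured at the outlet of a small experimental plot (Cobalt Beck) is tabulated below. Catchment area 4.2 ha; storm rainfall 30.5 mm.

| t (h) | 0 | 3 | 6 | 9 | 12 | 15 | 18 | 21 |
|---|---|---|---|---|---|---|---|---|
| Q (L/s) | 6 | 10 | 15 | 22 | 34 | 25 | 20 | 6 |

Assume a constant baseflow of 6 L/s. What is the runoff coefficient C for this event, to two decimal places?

C ≈ 0.76

ΣQ_DR = 90.00 L/s; V = ΣQ_DR·Δt = 9.720 × 10^5 L.
Runoff depth d = V / A = 23.14 mm.
C = d / P = 23.14 / 30.5 = 0.76.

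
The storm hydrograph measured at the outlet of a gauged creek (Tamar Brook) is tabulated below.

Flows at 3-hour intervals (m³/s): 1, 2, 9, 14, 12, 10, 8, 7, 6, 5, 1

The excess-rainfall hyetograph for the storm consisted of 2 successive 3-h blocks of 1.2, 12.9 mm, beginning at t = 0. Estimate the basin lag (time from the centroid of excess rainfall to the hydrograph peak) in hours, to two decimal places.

Centroid of excess rainfall: t_c = Σ P_i·t̄_i / ΣP_i = 4.2447 h (block centres at 1.5, 4.5 h).
Hydrograph peak occurs at t = 9 h, so basin lag t_L = 9 − 4.2447 = 4.76 h.

t_L ≈ 4.76 h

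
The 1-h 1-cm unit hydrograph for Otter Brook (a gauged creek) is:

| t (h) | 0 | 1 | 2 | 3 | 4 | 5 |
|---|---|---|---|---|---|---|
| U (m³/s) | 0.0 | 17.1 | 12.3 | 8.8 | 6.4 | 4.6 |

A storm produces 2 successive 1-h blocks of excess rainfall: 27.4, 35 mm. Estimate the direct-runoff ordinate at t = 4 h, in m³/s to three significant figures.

By discrete convolution, Q_j = Σ (P_i / 10 mm) · U_{j−i}.
At t = 4 h (j=4): Q = (27.4/10)·6.4 + (35/10)·8.8 = 48.3 m³/s.

Q ≈ 48.3 m³/s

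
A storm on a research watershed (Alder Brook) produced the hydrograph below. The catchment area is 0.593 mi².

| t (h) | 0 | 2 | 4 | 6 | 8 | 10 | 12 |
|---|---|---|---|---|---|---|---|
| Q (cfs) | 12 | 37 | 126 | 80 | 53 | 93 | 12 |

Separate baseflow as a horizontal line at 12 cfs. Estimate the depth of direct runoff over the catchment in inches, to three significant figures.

d ≈ 1.72 in

Direct runoff: 0.0, 25.0, 114.0, 68.0, 41.0, 81.0, 0.0 cfs; ΣQ_DR = 329.0 cfs.
V = ΣQ_DR · Δt = 329.0 × 7200 s = 2.369 × 10^6 ft³.
Over A = 0.593 mi², depth = V / A = 1.72 in.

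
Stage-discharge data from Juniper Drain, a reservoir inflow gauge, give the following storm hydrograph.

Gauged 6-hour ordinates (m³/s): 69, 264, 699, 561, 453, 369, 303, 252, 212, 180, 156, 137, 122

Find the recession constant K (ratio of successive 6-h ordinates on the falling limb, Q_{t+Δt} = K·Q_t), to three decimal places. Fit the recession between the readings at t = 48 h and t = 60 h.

K ≈ 0.858

Using the recession-limb readings at t = 48 h and t = 60 h: Q falls from 212 to 156 m³/s over 2 intervals.
K = (Q₂/Q₁)^(1/2) = (156/212)^(1/2) = 0.858.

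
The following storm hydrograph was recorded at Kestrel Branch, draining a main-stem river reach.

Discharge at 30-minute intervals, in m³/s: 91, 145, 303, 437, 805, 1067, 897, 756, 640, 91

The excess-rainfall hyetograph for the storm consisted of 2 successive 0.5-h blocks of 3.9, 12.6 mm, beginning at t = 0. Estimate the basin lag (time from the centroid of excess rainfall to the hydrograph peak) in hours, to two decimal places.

t_L ≈ 1.87 h

Centroid of excess rainfall: t_c = Σ P_i·t̄_i / ΣP_i = 0.6318 h (block centres at 0.25, 0.75 h).
Hydrograph peak occurs at t = 2.5 h, so basin lag t_L = 2.5 − 0.6318 = 1.87 h.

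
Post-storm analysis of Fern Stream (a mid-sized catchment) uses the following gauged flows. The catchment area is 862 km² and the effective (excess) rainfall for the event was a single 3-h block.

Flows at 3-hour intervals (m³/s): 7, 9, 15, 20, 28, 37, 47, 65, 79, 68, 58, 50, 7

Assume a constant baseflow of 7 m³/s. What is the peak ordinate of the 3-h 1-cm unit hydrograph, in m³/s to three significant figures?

U_p ≈ 144 m³/s

Direct runoff: 0.0, 2.0, 8.0, 13.0, 21.0, 30.0, 40.0, 58.0, 72.0, 61.0, 51.0, 43.0, 0.0 m³/s; ΣQ_DR = 399.0 m³/s, peak = 72.0 m³/s.
Runoff depth d = ΣQ_DR·Δt / A = 399.0 × 10800 / (862 km²) = 4.999 mm.
The 1-cm UH is the DRH scaled by (10 mm)/d, so U_p = 72.0 × 10/4.999 = 144 m³/s.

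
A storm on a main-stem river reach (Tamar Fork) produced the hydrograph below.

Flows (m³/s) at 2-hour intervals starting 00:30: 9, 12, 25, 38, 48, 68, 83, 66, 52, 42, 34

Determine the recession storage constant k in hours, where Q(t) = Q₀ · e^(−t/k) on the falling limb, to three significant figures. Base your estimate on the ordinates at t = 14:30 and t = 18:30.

On the falling limb, Q drops from 66 to 42 m³/s between t = 14:30 and t = 18:30 (Δt = 4 h).
k = −Δt / ln(Q₂/Q₁) = −4 / ln(42/66) = 8.85 h.

k ≈ 8.85 h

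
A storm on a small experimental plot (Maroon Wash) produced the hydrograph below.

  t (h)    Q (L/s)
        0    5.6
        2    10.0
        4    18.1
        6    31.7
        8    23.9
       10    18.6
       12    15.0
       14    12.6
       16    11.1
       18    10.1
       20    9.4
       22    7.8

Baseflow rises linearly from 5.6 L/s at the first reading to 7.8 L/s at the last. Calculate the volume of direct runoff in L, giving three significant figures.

V ≈ 6.73 × 10^5 L

Direct-runoff ordinates (Q − Q_b): 0.00, 4.20, 12.10, 25.50, 17.50, 12.00, 8.20, 5.60, 3.90, 2.70, 1.80, 0.00 L/s.
ΣQ_DR = 93.50 L/s.
With Δt = 2 h = 7200 s, V = ΣQ_DR · Δt = 93.50 × 7200 = 6.73 × 10^5 L.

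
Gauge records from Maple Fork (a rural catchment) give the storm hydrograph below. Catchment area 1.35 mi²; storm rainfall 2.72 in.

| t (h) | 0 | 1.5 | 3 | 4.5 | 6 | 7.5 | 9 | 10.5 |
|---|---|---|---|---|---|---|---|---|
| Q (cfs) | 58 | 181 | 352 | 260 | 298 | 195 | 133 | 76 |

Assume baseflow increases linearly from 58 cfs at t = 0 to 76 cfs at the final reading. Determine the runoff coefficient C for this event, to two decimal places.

C ≈ 0.64

ΣQ_DR = 1017 cfs; V = ΣQ_DR·Δt = 5.492 × 10^6 ft³.
Runoff depth d = V / A = 1.751 in.
C = d / P = 1.751 / 2.72 = 0.64.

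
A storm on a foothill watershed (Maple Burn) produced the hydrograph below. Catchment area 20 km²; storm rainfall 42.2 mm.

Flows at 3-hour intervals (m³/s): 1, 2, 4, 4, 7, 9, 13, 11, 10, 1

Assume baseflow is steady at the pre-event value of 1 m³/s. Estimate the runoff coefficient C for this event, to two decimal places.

C ≈ 0.67

ΣQ_DR = 52.00 m³/s; V = ΣQ_DR·Δt = 5.616 × 10^5 m³.
Runoff depth d = V / A = 28.08 mm.
C = d / P = 28.08 / 42.2 = 0.67.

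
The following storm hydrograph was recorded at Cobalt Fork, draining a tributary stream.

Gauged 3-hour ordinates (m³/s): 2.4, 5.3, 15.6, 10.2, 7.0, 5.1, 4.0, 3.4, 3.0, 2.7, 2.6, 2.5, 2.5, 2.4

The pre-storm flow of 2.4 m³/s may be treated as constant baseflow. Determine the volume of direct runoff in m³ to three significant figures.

V ≈ 3.79 × 10^5 m³

Direct-runoff ordinates (Q − Q_b): 0.0, 2.9, 13.2, 7.8, 4.6, 2.7, 1.6, 1.0, 0.6, 0.3, 0.2, 0.1, 0.1, 0.0 m³/s.
ΣQ_DR = 35.10 m³/s.
With Δt = 3 h = 10800 s, V = ΣQ_DR · Δt = 35.10 × 10800 = 3.79 × 10^5 m³.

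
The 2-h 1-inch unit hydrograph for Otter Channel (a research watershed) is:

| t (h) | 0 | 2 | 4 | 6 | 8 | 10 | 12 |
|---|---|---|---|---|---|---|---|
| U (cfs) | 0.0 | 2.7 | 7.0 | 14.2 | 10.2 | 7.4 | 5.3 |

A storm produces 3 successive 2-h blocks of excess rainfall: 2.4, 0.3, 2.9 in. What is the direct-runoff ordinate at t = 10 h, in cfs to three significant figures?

Q ≈ 62.0 cfs

By discrete convolution, Q_j = Σ (P_i / 1 in) · U_{j−i}.
At t = 10 h (j=5): Q = (2.4/1)·7.4 + (0.3/1)·10.2 + (2.9/1)·14.2 = 62.0 cfs.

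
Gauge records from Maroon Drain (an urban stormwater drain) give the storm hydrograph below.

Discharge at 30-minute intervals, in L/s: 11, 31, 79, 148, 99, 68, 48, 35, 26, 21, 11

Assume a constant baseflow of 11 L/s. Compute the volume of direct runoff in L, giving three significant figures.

Direct-runoff ordinates (Q − Q_b): 0.0, 20.0, 68.0, 137.0, 88.0, 57.0, 37.0, 24.0, 15.0, 10.0, 0.0 L/s.
ΣQ_DR = 456.0 L/s.
With Δt = 0.5 h = 1800 s, V = ΣQ_DR · Δt = 456.0 × 1800 = 8.21 × 10^5 L.

V ≈ 8.21 × 10^5 L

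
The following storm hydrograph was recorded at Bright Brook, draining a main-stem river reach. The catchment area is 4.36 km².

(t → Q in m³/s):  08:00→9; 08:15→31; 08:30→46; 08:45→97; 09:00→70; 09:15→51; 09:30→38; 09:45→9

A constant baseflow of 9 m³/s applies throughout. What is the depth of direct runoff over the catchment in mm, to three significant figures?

Direct runoff: 0.0, 22.0, 37.0, 88.0, 61.0, 42.0, 29.0, 0.0 m³/s; ΣQ_DR = 279.0 m³/s.
V = ΣQ_DR · Δt = 279.0 × 900 s = 2.511 × 10^5 m³.
Over A = 4.36 km², depth = V / A = 57.6 mm.

d ≈ 57.6 mm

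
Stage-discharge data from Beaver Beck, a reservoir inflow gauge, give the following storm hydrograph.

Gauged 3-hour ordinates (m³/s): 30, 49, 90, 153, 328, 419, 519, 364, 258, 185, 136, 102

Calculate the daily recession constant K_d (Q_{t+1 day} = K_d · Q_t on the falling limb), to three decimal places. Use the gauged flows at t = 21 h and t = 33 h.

Between t = 21 h and t = 33 h the flow falls from 364 to 102 m³/s over 4×3 h = 12 h.
Per-interval ratio K = (102/364)^(1/4) = 0.7276; K_d = K^(24/3) = 0.079.

K_d ≈ 0.079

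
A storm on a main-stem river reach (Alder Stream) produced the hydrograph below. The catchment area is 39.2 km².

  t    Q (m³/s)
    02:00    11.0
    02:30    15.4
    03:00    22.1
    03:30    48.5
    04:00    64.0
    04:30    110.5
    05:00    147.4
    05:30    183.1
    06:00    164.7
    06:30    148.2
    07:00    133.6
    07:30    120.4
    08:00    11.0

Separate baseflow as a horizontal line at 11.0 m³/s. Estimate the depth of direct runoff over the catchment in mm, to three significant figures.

d ≈ 47.6 mm

Direct runoff: 0.0, 4.4, 11.1, 37.5, 53.0, 99.5, 136.4, 172.1, 153.7, 137.2, 122.6, 109.4, 0.0 m³/s; ΣQ_DR = 1037 m³/s.
V = ΣQ_DR · Δt = 1037 × 1800 s = 1.866 × 10^6 m³.
Over A = 39.2 km², depth = V / A = 47.6 mm.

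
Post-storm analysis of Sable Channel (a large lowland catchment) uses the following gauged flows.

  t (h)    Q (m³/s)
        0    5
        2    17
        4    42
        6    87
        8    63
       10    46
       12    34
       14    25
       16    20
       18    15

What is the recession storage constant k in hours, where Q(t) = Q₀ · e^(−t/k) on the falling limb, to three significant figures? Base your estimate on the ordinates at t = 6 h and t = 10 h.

On the falling limb, Q drops from 87 to 46 m³/s between t = 6 h and t = 10 h (Δt = 4 h).
k = −Δt / ln(Q₂/Q₁) = −4 / ln(46/87) = 6.28 h.

k ≈ 6.28 h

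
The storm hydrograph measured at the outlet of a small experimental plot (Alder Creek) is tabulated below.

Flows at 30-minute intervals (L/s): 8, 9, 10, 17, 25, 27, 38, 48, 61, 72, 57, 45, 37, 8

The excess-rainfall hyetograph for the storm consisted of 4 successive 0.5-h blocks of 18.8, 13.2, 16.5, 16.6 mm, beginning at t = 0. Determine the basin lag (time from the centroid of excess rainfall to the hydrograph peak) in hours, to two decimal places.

Centroid of excess rainfall: t_c = Σ P_i·t̄_i / ΣP_i = 0.9873 h (block centres at 0.25, 0.75, 1.25, 1.75 h).
Hydrograph peak occurs at t = 4.5 h, so basin lag t_L = 4.5 − 0.9873 = 3.51 h.

t_L ≈ 3.51 h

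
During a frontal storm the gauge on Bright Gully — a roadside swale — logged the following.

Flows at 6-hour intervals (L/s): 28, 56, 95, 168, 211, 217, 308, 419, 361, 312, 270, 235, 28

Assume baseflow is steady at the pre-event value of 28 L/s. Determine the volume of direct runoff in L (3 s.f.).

Direct-runoff ordinates (Q − Q_b): 0.0, 28.0, 67.0, 140.0, 183.0, 189.0, 280.0, 391.0, 333.0, 284.0, 242.0, 207.0, 0.0 L/s.
ΣQ_DR = 2344 L/s.
With Δt = 6 h = 21600 s, V = ΣQ_DR · Δt = 2344 × 21600 = 5.06 × 10^7 L.

V ≈ 5.06 × 10^7 L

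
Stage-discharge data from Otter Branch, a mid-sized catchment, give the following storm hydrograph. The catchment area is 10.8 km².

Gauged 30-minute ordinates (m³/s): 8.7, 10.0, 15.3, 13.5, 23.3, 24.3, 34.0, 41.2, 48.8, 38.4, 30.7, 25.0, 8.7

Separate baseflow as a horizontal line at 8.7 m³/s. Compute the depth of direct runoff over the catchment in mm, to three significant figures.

d ≈ 34.8 mm

Direct runoff: 0.0, 1.3, 6.6, 4.8, 14.6, 15.6, 25.3, 32.5, 40.1, 29.7, 22.0, 16.3, 0.0 m³/s; ΣQ_DR = 208.8 m³/s.
V = ΣQ_DR · Δt = 208.8 × 1800 s = 3.758 × 10^5 m³.
Over A = 10.8 km², depth = V / A = 34.8 mm.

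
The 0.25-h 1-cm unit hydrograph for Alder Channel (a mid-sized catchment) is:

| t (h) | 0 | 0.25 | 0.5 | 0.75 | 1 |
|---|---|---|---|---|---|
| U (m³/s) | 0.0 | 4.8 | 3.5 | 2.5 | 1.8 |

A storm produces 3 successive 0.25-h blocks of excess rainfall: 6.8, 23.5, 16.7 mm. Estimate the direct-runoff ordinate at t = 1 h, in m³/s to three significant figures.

By discrete convolution, Q_j = Σ (P_i / 10 mm) · U_{j−i}.
At t = 1 h (j=4): Q = (6.8/10)·1.8 + (23.5/10)·2.5 + (16.7/10)·3.5 = 12.9 m³/s.

Q ≈ 12.9 m³/s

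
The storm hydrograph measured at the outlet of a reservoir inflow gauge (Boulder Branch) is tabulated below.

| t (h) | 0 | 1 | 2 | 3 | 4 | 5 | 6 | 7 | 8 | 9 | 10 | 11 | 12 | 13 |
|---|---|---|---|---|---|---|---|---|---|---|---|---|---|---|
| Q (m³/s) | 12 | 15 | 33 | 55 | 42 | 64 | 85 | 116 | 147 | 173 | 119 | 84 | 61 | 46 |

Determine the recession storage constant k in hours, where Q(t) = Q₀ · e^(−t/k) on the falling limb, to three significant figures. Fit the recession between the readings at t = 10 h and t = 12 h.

k ≈ 2.99 h

On the falling limb, Q drops from 119 to 61 m³/s between t = 10 h and t = 12 h (Δt = 2 h).
k = −Δt / ln(Q₂/Q₁) = −2 / ln(61/119) = 2.99 h.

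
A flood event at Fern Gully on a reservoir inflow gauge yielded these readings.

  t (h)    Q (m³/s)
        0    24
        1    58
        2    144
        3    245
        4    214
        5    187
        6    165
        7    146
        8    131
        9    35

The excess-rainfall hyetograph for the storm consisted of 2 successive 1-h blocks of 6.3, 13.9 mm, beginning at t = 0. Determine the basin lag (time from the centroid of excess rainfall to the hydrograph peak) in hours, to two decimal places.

Centroid of excess rainfall: t_c = Σ P_i·t̄_i / ΣP_i = 1.1881 h (block centres at 0.5, 1.5 h).
Hydrograph peak occurs at t = 3 h, so basin lag t_L = 3 − 1.1881 = 1.81 h.

t_L ≈ 1.81 h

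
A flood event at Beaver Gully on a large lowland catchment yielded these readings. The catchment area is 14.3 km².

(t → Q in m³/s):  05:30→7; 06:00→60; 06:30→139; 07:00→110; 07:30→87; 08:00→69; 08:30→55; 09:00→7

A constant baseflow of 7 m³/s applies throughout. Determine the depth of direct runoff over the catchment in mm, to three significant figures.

d ≈ 60.2 mm

Direct runoff: 0.0, 53.0, 132.0, 103.0, 80.0, 62.0, 48.0, 0.0 m³/s; ΣQ_DR = 478.0 m³/s.
V = ΣQ_DR · Δt = 478.0 × 1800 s = 8.604 × 10^5 m³.
Over A = 14.3 km², depth = V / A = 60.2 mm.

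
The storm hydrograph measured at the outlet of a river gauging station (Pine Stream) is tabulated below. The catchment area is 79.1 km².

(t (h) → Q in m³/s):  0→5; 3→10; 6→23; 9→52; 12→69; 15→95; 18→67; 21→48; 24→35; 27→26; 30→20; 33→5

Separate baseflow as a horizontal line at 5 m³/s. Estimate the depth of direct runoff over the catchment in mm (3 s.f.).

d ≈ 53.9 mm

Direct runoff: 0.0, 5.0, 18.0, 47.0, 64.0, 90.0, 62.0, 43.0, 30.0, 21.0, 15.0, 0.0 m³/s; ΣQ_DR = 395.0 m³/s.
V = ΣQ_DR · Δt = 395.0 × 10800 s = 4.266 × 10^6 m³.
Over A = 79.1 km², depth = V / A = 53.9 mm.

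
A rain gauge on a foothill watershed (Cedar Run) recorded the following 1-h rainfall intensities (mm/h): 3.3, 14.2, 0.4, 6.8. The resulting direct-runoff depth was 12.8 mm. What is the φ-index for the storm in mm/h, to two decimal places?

Only the 2 blocks with intensity above φ contribute runoff: 14.2, 6.8 mm/h.
Σ(I−φ)·Δt = d  ⇒  (14.2+6.8 − 2φ)·1 = 12.8
φ = (21.00 − 12.8/1) / 2 = 4.10 mm/h.

φ ≈ 4.10 mm/h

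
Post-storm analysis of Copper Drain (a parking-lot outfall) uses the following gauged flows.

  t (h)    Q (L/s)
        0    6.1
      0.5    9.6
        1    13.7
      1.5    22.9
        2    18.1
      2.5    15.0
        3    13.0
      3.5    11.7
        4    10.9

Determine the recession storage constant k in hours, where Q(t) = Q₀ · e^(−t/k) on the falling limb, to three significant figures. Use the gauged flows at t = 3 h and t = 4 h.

k ≈ 5.68 h

On the falling limb, Q drops from 13.0 to 10.9 L/s between t = 3 h and t = 4 h (Δt = 1 h).
k = −Δt / ln(Q₂/Q₁) = −1 / ln(10.9/13.0) = 5.68 h.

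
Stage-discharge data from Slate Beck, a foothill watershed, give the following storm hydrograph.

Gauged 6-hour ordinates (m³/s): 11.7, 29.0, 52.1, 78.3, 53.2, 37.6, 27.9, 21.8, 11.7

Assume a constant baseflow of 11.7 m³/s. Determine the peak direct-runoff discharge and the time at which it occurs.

Subtracting baseflow gives direct-runoff ordinates: 0.0, 17.3, 40.4, 66.6, 41.5, 25.9, 16.2, 10.1, 0.0 m³/s.
The maximum is 66.6 m³/s, occurring at the reading for t = 18 h.

Q_p = 66.6 m³/s at t = 18 h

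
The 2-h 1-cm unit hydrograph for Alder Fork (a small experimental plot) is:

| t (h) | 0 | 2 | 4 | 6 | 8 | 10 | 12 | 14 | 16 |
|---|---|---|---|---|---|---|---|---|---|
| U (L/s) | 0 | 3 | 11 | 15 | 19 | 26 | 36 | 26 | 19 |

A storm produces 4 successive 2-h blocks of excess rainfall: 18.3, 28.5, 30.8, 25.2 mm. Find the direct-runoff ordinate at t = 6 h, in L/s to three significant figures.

Q ≈ 68.0 L/s

By discrete convolution, Q_j = Σ (P_i / 10 mm) · U_{j−i}.
At t = 6 h (j=3): Q = (18.3/10)·15 + (28.5/10)·11 + (30.8/10)·3 + (25.2/10)·0 = 68.0 L/s.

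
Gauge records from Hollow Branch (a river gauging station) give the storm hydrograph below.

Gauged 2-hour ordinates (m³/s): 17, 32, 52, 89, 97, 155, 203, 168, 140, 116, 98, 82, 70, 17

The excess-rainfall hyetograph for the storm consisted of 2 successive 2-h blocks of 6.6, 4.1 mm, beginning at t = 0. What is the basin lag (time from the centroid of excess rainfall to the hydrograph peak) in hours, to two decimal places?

Centroid of excess rainfall: t_c = Σ P_i·t̄_i / ΣP_i = 1.7664 h (block centres at 1, 3 h).
Hydrograph peak occurs at t = 12 h, so basin lag t_L = 12 − 1.7664 = 10.23 h.

t_L ≈ 10.23 h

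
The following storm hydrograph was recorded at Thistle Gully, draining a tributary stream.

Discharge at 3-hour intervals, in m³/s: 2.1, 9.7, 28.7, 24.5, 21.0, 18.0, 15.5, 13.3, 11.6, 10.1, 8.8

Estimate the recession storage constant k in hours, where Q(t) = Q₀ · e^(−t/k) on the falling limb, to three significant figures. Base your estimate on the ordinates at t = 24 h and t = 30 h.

On the falling limb, Q drops from 11.6 to 8.8 m³/s between t = 24 h and t = 30 h (Δt = 6 h).
k = −Δt / ln(Q₂/Q₁) = −6 / ln(8.8/11.6) = 21.7 h.

k ≈ 21.7 h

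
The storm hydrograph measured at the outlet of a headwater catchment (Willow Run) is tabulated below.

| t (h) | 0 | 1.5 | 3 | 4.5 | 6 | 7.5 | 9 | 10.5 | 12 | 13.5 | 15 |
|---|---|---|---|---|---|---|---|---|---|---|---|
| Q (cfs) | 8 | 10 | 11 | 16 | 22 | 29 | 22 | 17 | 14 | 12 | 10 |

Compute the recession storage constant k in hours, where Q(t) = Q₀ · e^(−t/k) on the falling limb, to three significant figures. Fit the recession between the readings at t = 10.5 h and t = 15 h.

On the falling limb, Q drops from 17 to 10 cfs between t = 10.5 h and t = 15 h (Δt = 4.5 h).
k = −Δt / ln(Q₂/Q₁) = −4.5 / ln(10/17) = 8.48 h.

k ≈ 8.48 h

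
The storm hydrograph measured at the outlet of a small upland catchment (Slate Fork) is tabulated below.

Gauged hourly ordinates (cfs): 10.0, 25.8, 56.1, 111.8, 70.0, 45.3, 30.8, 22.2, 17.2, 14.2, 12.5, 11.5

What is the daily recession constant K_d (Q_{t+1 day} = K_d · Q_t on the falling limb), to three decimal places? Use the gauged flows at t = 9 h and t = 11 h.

K_d ≈ 0.080

Between t = 9 h and t = 11 h the flow falls from 14.2 to 11.5 cfs over 2×1 h = 2 h.
Per-interval ratio K = (11.5/14.2)^(1/2) = 0.8999; K_d = K^(24/1) = 0.080.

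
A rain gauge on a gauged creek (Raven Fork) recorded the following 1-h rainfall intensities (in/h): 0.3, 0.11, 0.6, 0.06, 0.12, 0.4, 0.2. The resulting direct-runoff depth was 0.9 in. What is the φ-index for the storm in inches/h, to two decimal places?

Only the 4 blocks with intensity above φ contribute runoff: 0.3, 0.6, 0.4, 0.2 in/h.
Σ(I−φ)·Δt = d  ⇒  (0.3+0.6+0.4+0.2 − 4φ)·1 = 0.9
φ = (1.500 − 0.9/1) / 4 = 0.15 in/h.

φ ≈ 0.15 in/h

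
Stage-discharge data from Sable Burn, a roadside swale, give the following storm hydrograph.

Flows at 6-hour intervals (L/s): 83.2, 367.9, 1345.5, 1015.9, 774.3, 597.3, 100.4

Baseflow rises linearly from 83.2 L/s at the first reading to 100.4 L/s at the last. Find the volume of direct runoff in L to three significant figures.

Direct-runoff ordinates (Q − Q_b): 0.00, 281.83, 1256.57, 924.10, 679.63, 499.77, 0.00 L/s.
ΣQ_DR = 3642 L/s.
With Δt = 6 h = 21600 s, V = ΣQ_DR · Δt = 3642 × 21600 = 7.87 × 10^7 L.

V ≈ 7.87 × 10^7 L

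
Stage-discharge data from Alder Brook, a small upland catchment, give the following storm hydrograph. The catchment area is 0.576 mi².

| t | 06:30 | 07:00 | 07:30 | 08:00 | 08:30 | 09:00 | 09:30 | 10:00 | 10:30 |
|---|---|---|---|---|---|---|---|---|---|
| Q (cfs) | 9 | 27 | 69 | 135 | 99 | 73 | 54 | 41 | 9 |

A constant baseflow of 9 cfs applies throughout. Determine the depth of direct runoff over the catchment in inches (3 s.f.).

Direct runoff: 0.0, 18.0, 60.0, 126.0, 90.0, 64.0, 45.0, 32.0, 0.0 cfs; ΣQ_DR = 435.0 cfs.
V = ΣQ_DR · Δt = 435.0 × 1800 s = 7.830 × 10^5 ft³.
Over A = 0.576 mi², depth = V / A = 0.585 in.

d ≈ 0.585 in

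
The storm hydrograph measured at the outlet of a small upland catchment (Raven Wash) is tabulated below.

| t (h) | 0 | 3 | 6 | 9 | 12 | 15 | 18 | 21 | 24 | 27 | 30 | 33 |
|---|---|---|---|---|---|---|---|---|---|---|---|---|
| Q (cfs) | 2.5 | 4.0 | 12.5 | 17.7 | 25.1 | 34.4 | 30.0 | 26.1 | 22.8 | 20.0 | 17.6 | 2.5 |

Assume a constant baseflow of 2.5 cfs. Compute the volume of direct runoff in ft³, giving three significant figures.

Direct-runoff ordinates (Q − Q_b): 0.0, 1.5, 10.0, 15.2, 22.6, 31.9, 27.5, 23.6, 20.3, 17.5, 15.1, 0.0 cfs.
ΣQ_DR = 185.2 cfs.
With Δt = 3 h = 10800 s, V = ΣQ_DR · Δt = 185.2 × 10800 = 2.00 × 10^6 ft³.

V ≈ 2.00 × 10^6 ft³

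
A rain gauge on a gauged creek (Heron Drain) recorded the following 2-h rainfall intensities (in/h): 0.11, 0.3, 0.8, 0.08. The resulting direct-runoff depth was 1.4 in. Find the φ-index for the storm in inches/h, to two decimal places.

φ ≈ 0.20 in/h

Only the 2 blocks with intensity above φ contribute runoff: 0.3, 0.8 in/h.
Σ(I−φ)·Δt = d  ⇒  (0.3+0.8 − 2φ)·2 = 1.4
φ = (1.100 − 1.4/2) / 2 = 0.20 in/h.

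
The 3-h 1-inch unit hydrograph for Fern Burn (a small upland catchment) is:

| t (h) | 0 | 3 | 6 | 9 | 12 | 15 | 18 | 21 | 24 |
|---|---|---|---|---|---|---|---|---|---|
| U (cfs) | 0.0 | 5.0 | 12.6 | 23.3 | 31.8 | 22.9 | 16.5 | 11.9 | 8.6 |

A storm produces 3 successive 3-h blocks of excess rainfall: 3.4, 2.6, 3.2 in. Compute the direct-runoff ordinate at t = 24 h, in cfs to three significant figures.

By discrete convolution, Q_j = Σ (P_i / 1 in) · U_{j−i}.
At t = 24 h (j=8): Q = (3.4/1)·8.6 + (2.6/1)·11.9 + (3.2/1)·16.5 = 113 cfs.

Q ≈ 113 cfs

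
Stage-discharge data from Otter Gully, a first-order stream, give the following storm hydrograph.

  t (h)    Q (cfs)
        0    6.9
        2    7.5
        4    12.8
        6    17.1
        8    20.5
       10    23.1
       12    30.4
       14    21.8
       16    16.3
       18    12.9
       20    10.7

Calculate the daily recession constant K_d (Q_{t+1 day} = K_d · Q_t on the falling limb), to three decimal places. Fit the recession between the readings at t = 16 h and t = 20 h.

K_d ≈ 0.080

Between t = 16 h and t = 20 h the flow falls from 16.3 to 10.7 cfs over 2×2 h = 4 h.
Per-interval ratio K = (10.7/16.3)^(1/2) = 0.8102; K_d = K^(24/2) = 0.080.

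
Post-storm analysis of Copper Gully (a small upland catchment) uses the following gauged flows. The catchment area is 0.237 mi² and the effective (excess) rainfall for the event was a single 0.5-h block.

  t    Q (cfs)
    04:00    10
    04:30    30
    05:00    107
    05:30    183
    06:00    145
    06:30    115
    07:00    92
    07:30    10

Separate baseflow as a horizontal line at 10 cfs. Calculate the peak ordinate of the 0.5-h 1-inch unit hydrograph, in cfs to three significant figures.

U_p ≈ 86.5 cfs

Direct runoff: 0.0, 20.0, 97.0, 173.0, 135.0, 105.0, 82.0, 0.0 cfs; ΣQ_DR = 612.0 cfs, peak = 173.0 cfs.
Runoff depth d = ΣQ_DR·Δt / A = 612.0 × 1800 / (0.237 mi²) = 2.001 in.
The 1-inch UH is the DRH scaled by (1 in)/d, so U_p = 173.0 × 1/2.001 = 86.5 cfs.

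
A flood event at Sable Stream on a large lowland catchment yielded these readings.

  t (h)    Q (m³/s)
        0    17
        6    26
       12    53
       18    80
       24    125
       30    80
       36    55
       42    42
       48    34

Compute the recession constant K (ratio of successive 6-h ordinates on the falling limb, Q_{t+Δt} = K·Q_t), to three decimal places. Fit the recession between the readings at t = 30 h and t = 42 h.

K ≈ 0.725

Using the recession-limb readings at t = 30 h and t = 42 h: Q falls from 80 to 42 m³/s over 2 intervals.
K = (Q₂/Q₁)^(1/2) = (42/80)^(1/2) = 0.725.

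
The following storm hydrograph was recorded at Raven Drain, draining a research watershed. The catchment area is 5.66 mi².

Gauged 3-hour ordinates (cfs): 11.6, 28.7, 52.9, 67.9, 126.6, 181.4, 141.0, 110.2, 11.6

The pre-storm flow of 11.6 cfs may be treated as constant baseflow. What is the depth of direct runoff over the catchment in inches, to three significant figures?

d ≈ 0.515 in

Direct runoff: 0.0, 17.1, 41.3, 56.3, 115.0, 169.8, 129.4, 98.6, 0.0 cfs; ΣQ_DR = 627.5 cfs.
V = ΣQ_DR · Δt = 627.5 × 10800 s = 6.777 × 10^6 ft³.
Over A = 5.66 mi², depth = V / A = 0.515 in.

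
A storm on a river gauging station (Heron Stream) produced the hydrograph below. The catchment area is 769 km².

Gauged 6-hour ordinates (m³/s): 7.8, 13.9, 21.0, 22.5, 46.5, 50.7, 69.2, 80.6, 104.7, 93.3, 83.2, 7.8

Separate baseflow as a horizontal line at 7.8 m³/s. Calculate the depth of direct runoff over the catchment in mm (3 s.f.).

d ≈ 14.3 mm

Direct runoff: 0.0, 6.1, 13.2, 14.7, 38.7, 42.9, 61.4, 72.8, 96.9, 85.5, 75.4, 0.0 m³/s; ΣQ_DR = 507.6 m³/s.
V = ΣQ_DR · Δt = 507.6 × 21600 s = 1.096 × 10^7 m³.
Over A = 769 km², depth = V / A = 14.3 mm.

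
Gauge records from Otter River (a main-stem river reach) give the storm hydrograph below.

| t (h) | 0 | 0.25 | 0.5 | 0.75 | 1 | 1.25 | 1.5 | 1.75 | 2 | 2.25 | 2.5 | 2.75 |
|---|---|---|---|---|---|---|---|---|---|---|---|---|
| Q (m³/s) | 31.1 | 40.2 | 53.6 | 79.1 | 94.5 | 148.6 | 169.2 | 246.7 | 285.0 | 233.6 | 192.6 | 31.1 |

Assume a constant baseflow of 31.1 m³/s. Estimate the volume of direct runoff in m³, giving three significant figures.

Direct-runoff ordinates (Q − Q_b): 0.0, 9.1, 22.5, 48.0, 63.4, 117.5, 138.1, 215.6, 253.9, 202.5, 161.5, 0.0 m³/s.
ΣQ_DR = 1232 m³/s.
With Δt = 0.25 h = 900 s, V = ΣQ_DR · Δt = 1232 × 900 = 1.11 × 10^6 m³.

V ≈ 1.11 × 10^6 m³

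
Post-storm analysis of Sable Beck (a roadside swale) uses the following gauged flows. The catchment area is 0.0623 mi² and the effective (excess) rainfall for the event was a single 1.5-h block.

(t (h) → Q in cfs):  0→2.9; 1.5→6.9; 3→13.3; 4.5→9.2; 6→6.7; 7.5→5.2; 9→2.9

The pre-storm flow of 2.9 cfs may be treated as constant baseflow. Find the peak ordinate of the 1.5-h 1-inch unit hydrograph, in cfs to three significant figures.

U_p ≈ 10.4 cfs

Direct runoff: 0.0, 4.0, 10.4, 6.3, 3.8, 2.3, 0.0 cfs; ΣQ_DR = 26.80 cfs, peak = 10.4 cfs.
Runoff depth d = ΣQ_DR·Δt / A = 26.80 × 5400 / (0.0623 mi²) = 0.9999 in.
The 1-inch UH is the DRH scaled by (1 in)/d, so U_p = 10.4 × 1/0.9999 = 10.4 cfs.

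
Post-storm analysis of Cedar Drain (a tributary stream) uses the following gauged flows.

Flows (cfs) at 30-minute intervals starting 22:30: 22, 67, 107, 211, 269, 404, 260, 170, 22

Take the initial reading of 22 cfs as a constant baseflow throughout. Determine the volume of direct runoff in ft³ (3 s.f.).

Direct-runoff ordinates (Q − Q_b): 0.0, 45.0, 85.0, 189.0, 247.0, 382.0, 238.0, 148.0, 0.0 cfs.
ΣQ_DR = 1334 cfs.
With Δt = 0.5 h = 1800 s, V = ΣQ_DR · Δt = 1334 × 1800 = 2.40 × 10^6 ft³.

V ≈ 2.40 × 10^6 ft³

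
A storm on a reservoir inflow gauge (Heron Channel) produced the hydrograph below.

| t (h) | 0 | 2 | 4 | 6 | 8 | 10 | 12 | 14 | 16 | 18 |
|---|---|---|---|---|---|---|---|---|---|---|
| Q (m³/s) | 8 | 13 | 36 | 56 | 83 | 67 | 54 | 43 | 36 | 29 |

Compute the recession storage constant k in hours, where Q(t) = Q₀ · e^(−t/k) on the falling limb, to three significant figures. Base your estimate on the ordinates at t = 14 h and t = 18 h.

k ≈ 10.2 h

On the falling limb, Q drops from 43 to 29 m³/s between t = 14 h and t = 18 h (Δt = 4 h).
k = −Δt / ln(Q₂/Q₁) = −4 / ln(29/43) = 10.2 h.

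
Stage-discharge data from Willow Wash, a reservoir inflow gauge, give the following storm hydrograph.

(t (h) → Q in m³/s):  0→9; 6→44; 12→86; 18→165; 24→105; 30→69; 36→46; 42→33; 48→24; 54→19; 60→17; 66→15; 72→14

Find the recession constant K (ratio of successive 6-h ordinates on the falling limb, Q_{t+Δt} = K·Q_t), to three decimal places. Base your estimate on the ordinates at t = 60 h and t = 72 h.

Using the recession-limb readings at t = 60 h and t = 72 h: Q falls from 17 to 14 m³/s over 2 intervals.
K = (Q₂/Q₁)^(1/2) = (14/17)^(1/2) = 0.907.

K ≈ 0.907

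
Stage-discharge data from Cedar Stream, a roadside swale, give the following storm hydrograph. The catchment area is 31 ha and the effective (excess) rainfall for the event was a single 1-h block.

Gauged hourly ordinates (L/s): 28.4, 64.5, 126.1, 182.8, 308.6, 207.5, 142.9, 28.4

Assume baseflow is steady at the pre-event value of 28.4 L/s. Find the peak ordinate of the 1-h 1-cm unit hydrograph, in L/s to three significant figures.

Direct runoff: 0.0, 36.1, 97.7, 154.4, 280.2, 179.1, 114.5, 0.0 L/s; ΣQ_DR = 862.0 L/s, peak = 280.2 L/s.
Runoff depth d = ΣQ_DR·Δt / A = 862.0 × 3600 / (31 ha) = 10.01 mm.
The 1-cm UH is the DRH scaled by (10 mm)/d, so U_p = 280.2 × 10/10.01 = 280 L/s.

U_p ≈ 280 L/s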